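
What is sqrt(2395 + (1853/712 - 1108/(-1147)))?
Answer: sqrt(399925376546122)/408332 ≈ 48.975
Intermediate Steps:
sqrt(2395 + (1853/712 - 1108/(-1147))) = sqrt(2395 + (1853*(1/712) - 1108*(-1/1147))) = sqrt(2395 + (1853/712 + 1108/1147)) = sqrt(2395 + 2914287/816664) = sqrt(1958824567/816664) = sqrt(399925376546122)/408332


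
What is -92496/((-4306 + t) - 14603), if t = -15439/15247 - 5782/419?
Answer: 12310626011/2518638359 ≈ 4.8878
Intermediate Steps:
t = -94627095/6388493 (t = -15439*1/15247 - 5782*1/419 = -15439/15247 - 5782/419 = -94627095/6388493 ≈ -14.812)
-92496/((-4306 + t) - 14603) = -92496/((-4306 - 94627095/6388493) - 14603) = -92496/(-27603477953/6388493 - 14603) = -92496/(-120894641232/6388493) = -92496*(-6388493/120894641232) = 12310626011/2518638359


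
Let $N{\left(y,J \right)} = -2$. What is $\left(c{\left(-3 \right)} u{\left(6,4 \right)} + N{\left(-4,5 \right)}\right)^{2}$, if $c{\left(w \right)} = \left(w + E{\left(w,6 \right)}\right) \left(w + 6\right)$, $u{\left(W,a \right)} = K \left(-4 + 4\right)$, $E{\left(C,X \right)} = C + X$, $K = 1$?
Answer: $4$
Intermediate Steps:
$u{\left(W,a \right)} = 0$ ($u{\left(W,a \right)} = 1 \left(-4 + 4\right) = 1 \cdot 0 = 0$)
$c{\left(w \right)} = \left(6 + w\right) \left(6 + 2 w\right)$ ($c{\left(w \right)} = \left(w + \left(w + 6\right)\right) \left(w + 6\right) = \left(w + \left(6 + w\right)\right) \left(6 + w\right) = \left(6 + 2 w\right) \left(6 + w\right) = \left(6 + w\right) \left(6 + 2 w\right)$)
$\left(c{\left(-3 \right)} u{\left(6,4 \right)} + N{\left(-4,5 \right)}\right)^{2} = \left(\left(36 + 2 \left(-3\right)^{2} + 18 \left(-3\right)\right) 0 - 2\right)^{2} = \left(\left(36 + 2 \cdot 9 - 54\right) 0 - 2\right)^{2} = \left(\left(36 + 18 - 54\right) 0 - 2\right)^{2} = \left(0 \cdot 0 - 2\right)^{2} = \left(0 - 2\right)^{2} = \left(-2\right)^{2} = 4$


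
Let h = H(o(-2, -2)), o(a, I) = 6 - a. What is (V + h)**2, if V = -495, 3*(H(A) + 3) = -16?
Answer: 2280100/9 ≈ 2.5334e+5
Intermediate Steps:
H(A) = -25/3 (H(A) = -3 + (1/3)*(-16) = -3 - 16/3 = -25/3)
h = -25/3 ≈ -8.3333
(V + h)**2 = (-495 - 25/3)**2 = (-1510/3)**2 = 2280100/9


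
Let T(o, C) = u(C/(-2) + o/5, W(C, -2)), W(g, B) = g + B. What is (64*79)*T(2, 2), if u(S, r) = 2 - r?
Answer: 10112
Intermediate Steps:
W(g, B) = B + g
T(o, C) = 4 - C (T(o, C) = 2 - (-2 + C) = 2 + (2 - C) = 4 - C)
(64*79)*T(2, 2) = (64*79)*(4 - 1*2) = 5056*(4 - 2) = 5056*2 = 10112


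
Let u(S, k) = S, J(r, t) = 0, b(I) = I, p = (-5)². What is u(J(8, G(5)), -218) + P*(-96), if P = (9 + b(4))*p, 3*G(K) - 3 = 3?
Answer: -31200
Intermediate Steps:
p = 25
G(K) = 2 (G(K) = 1 + (⅓)*3 = 1 + 1 = 2)
P = 325 (P = (9 + 4)*25 = 13*25 = 325)
u(J(8, G(5)), -218) + P*(-96) = 0 + 325*(-96) = 0 - 31200 = -31200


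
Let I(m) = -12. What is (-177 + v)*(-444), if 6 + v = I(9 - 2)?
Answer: 86580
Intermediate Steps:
v = -18 (v = -6 - 12 = -18)
(-177 + v)*(-444) = (-177 - 18)*(-444) = -195*(-444) = 86580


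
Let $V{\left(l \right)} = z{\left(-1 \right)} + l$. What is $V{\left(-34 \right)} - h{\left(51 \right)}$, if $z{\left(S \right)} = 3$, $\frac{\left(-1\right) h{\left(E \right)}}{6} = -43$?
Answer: $-289$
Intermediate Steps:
$h{\left(E \right)} = 258$ ($h{\left(E \right)} = \left(-6\right) \left(-43\right) = 258$)
$V{\left(l \right)} = 3 + l$
$V{\left(-34 \right)} - h{\left(51 \right)} = \left(3 - 34\right) - 258 = -31 - 258 = -289$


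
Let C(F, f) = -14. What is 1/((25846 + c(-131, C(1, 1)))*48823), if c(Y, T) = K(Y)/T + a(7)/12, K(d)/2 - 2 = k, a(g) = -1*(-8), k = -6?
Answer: 21/26500733816 ≈ 7.9243e-10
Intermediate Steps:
a(g) = 8
K(d) = -8 (K(d) = 4 + 2*(-6) = 4 - 12 = -8)
c(Y, T) = 2/3 - 8/T (c(Y, T) = -8/T + 8/12 = -8/T + 8*(1/12) = -8/T + 2/3 = 2/3 - 8/T)
1/((25846 + c(-131, C(1, 1)))*48823) = 1/((25846 + (2/3 - 8/(-14)))*48823) = (1/48823)/(25846 + (2/3 - 8*(-1/14))) = (1/48823)/(25846 + (2/3 + 4/7)) = (1/48823)/(25846 + 26/21) = (1/48823)/(542792/21) = (21/542792)*(1/48823) = 21/26500733816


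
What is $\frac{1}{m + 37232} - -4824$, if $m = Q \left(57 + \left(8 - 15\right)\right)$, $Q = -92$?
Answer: $\frac{157416769}{32632} \approx 4824.0$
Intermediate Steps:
$m = -4600$ ($m = - 92 \left(57 + \left(8 - 15\right)\right) = - 92 \left(57 - 7\right) = \left(-92\right) 50 = -4600$)
$\frac{1}{m + 37232} - -4824 = \frac{1}{-4600 + 37232} - -4824 = \frac{1}{32632} + 4824 = \frac{157416769}{32632}$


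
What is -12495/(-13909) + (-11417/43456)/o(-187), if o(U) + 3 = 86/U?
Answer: 7775617199/7980936512 ≈ 0.97427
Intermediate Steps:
o(U) = -3 + 86/U
-12495/(-13909) + (-11417/43456)/o(-187) = -12495/(-13909) + (-11417/43456)/(-3 + 86/(-187)) = -12495*(-1/13909) + (-11417*1/43456)/(-3 + 86*(-1/187)) = 1785/1987 - 1631/(6208*(-3 - 86/187)) = 1785/1987 - 1631/(6208*(-647/187)) = 1785/1987 - 1631/6208*(-187/647) = 1785/1987 + 304997/4016576 = 7775617199/7980936512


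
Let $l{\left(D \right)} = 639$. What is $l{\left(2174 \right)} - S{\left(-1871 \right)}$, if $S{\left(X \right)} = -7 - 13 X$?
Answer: $-23677$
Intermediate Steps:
$l{\left(2174 \right)} - S{\left(-1871 \right)} = 639 - \left(-7 - -24323\right) = 639 - \left(-7 + 24323\right) = 639 - 24316 = -23677$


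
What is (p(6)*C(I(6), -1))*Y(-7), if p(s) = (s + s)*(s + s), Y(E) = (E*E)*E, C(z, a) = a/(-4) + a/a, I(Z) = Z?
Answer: -61740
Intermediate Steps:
C(z, a) = 1 - a/4 (C(z, a) = a*(-¼) + 1 = -a/4 + 1 = 1 - a/4)
Y(E) = E³ (Y(E) = E²*E = E³)
p(s) = 4*s² (p(s) = (2*s)*(2*s) = 4*s²)
(p(6)*C(I(6), -1))*Y(-7) = ((4*6²)*(1 - ¼*(-1)))*(-7)³ = ((4*36)*(1 + ¼))*(-343) = (144*(5/4))*(-343) = 180*(-343) = -61740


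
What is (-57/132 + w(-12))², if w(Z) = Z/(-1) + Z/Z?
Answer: 305809/1936 ≈ 157.96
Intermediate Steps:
w(Z) = 1 - Z (w(Z) = Z*(-1) + 1 = -Z + 1 = 1 - Z)
(-57/132 + w(-12))² = (-57/132 + (1 - 1*(-12)))² = (-57*1/132 + (1 + 12))² = (-19/44 + 13)² = (553/44)² = 305809/1936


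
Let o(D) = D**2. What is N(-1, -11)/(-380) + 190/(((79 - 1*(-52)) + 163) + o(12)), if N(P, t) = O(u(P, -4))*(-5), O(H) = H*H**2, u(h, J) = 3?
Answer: 13133/16644 ≈ 0.78905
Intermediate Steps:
O(H) = H**3
N(P, t) = -135 (N(P, t) = 3**3*(-5) = 27*(-5) = -135)
N(-1, -11)/(-380) + 190/(((79 - 1*(-52)) + 163) + o(12)) = -135/(-380) + 190/(((79 - 1*(-52)) + 163) + 12**2) = -135*(-1/380) + 190/(((79 + 52) + 163) + 144) = 27/76 + 190/((131 + 163) + 144) = 27/76 + 190/(294 + 144) = 27/76 + 190/438 = 27/76 + 190*(1/438) = 27/76 + 95/219 = 13133/16644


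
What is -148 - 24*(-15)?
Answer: 212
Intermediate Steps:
-148 - 24*(-15) = -148 + 360 = 212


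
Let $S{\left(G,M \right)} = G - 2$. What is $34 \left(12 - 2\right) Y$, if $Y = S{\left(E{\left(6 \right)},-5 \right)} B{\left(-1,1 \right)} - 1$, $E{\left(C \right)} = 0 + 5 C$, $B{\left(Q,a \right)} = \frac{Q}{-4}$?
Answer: $2040$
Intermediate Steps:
$B{\left(Q,a \right)} = - \frac{Q}{4}$ ($B{\left(Q,a \right)} = Q \left(- \frac{1}{4}\right) = - \frac{Q}{4}$)
$E{\left(C \right)} = 5 C$
$S{\left(G,M \right)} = -2 + G$ ($S{\left(G,M \right)} = G - 2 = -2 + G$)
$Y = 6$ ($Y = \left(-2 + 5 \cdot 6\right) \left(\left(- \frac{1}{4}\right) \left(-1\right)\right) - 1 = \left(-2 + 30\right) \frac{1}{4} - 1 = 28 \cdot \frac{1}{4} - 1 = 7 - 1 = 6$)
$34 \left(12 - 2\right) Y = 34 \left(12 - 2\right) 6 = 34 \cdot 10 \cdot 6 = 34 \cdot 60 = 2040$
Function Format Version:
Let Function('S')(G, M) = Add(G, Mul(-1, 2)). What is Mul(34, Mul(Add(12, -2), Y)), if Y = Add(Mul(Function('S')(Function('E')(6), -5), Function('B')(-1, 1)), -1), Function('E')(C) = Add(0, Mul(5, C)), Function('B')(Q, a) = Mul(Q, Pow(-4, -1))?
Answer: 2040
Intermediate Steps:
Function('B')(Q, a) = Mul(Rational(-1, 4), Q) (Function('B')(Q, a) = Mul(Q, Rational(-1, 4)) = Mul(Rational(-1, 4), Q))
Function('E')(C) = Mul(5, C)
Function('S')(G, M) = Add(-2, G) (Function('S')(G, M) = Add(G, -2) = Add(-2, G))
Y = 6 (Y = Add(Mul(Add(-2, Mul(5, 6)), Mul(Rational(-1, 4), -1)), -1) = Add(Mul(Add(-2, 30), Rational(1, 4)), -1) = Add(Mul(28, Rational(1, 4)), -1) = Add(7, -1) = 6)
Mul(34, Mul(Add(12, -2), Y)) = Mul(34, Mul(Add(12, -2), 6)) = Mul(34, Mul(10, 6)) = Mul(34, 60) = 2040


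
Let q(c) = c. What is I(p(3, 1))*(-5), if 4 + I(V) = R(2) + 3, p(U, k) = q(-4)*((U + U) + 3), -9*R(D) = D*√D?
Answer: 5 + 10*√2/9 ≈ 6.5714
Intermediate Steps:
R(D) = -D^(3/2)/9 (R(D) = -D*√D/9 = -D^(3/2)/9)
p(U, k) = -12 - 8*U (p(U, k) = -4*((U + U) + 3) = -4*(2*U + 3) = -4*(3 + 2*U) = -12 - 8*U)
I(V) = -1 - 2*√2/9 (I(V) = -4 + (-2*√2/9 + 3) = -4 + (3 - 2*√2/9) = -1 - 2*√2/9)
I(p(3, 1))*(-5) = (-1 - 2*√2/9)*(-5) = 5 + 10*√2/9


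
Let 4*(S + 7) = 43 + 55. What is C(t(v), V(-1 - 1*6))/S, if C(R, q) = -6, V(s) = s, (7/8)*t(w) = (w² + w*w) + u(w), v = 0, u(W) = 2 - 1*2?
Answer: -12/35 ≈ -0.34286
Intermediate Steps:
u(W) = 0 (u(W) = 2 - 2 = 0)
t(w) = 16*w²/7 (t(w) = 8*((w² + w*w) + 0)/7 = 8*((w² + w²) + 0)/7 = 8*(2*w² + 0)/7 = 8*(2*w²)/7 = 16*w²/7)
S = 35/2 (S = -7 + (43 + 55)/4 = -7 + (¼)*98 = -7 + 49/2 = 35/2 ≈ 17.500)
C(t(v), V(-1 - 1*6))/S = -6/35/2 = -6*2/35 = -12/35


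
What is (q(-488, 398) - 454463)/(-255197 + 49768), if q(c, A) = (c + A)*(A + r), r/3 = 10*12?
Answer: 74669/29347 ≈ 2.5443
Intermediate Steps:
r = 360 (r = 3*(10*12) = 3*120 = 360)
q(c, A) = (360 + A)*(A + c) (q(c, A) = (c + A)*(A + 360) = (A + c)*(360 + A) = (360 + A)*(A + c))
(q(-488, 398) - 454463)/(-255197 + 49768) = ((398² + 360*398 + 360*(-488) + 398*(-488)) - 454463)/(-255197 + 49768) = ((158404 + 143280 - 175680 - 194224) - 454463)/(-205429) = (-68220 - 454463)*(-1/205429) = -522683*(-1/205429) = 74669/29347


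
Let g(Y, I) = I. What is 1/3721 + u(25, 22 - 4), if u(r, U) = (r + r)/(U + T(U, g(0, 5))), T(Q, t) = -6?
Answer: 93031/22326 ≈ 4.1669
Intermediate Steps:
u(r, U) = 2*r/(-6 + U) (u(r, U) = (r + r)/(U - 6) = (2*r)/(-6 + U) = 2*r/(-6 + U))
1/3721 + u(25, 22 - 4) = 1/3721 + 2*25/(-6 + (22 - 4)) = 1/3721 + 2*25/(-6 + 18) = 1/3721 + 2*25/12 = 1/3721 + 2*25*(1/12) = 1/3721 + 25/6 = 93031/22326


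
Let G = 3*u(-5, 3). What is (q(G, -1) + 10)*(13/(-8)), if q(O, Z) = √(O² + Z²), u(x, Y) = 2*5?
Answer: -65/4 - 13*√901/8 ≈ -65.027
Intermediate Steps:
u(x, Y) = 10
G = 30 (G = 3*10 = 30)
(q(G, -1) + 10)*(13/(-8)) = (√(30² + (-1)²) + 10)*(13/(-8)) = (√(900 + 1) + 10)*(13*(-⅛)) = (√901 + 10)*(-13/8) = (10 + √901)*(-13/8) = -65/4 - 13*√901/8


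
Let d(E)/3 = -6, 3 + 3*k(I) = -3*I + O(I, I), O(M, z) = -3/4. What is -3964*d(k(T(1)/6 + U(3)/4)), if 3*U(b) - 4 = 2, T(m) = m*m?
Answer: 71352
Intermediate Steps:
T(m) = m**2
U(b) = 2 (U(b) = 4/3 + (1/3)*2 = 4/3 + 2/3 = 2)
O(M, z) = -3/4 (O(M, z) = -3*1/4 = -3/4)
k(I) = -5/4 - I (k(I) = -1 + (-3*I - 3/4)/3 = -1 + (-3/4 - 3*I)/3 = -1 + (-1/4 - I) = -5/4 - I)
d(E) = -18 (d(E) = 3*(-6) = -18)
-3964*d(k(T(1)/6 + U(3)/4)) = -3964*(-18) = 71352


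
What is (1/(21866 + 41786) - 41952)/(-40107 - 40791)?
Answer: 2670328703/5149319496 ≈ 0.51858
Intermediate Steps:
(1/(21866 + 41786) - 41952)/(-40107 - 40791) = (1/63652 - 41952)/(-80898) = (1/63652 - 41952)*(-1/80898) = -2670328703/63652*(-1/80898) = 2670328703/5149319496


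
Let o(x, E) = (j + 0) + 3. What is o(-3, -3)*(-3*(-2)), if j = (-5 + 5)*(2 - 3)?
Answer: 18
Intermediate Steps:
j = 0 (j = 0*(-1) = 0)
o(x, E) = 3 (o(x, E) = (0 + 0) + 3 = 0 + 3 = 3)
o(-3, -3)*(-3*(-2)) = 3*(-3*(-2)) = 3*6 = 18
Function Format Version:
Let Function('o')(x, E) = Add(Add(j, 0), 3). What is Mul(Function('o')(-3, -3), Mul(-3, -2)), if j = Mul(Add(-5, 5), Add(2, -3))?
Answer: 18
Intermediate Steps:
j = 0 (j = Mul(0, -1) = 0)
Function('o')(x, E) = 3 (Function('o')(x, E) = Add(Add(0, 0), 3) = Add(0, 3) = 3)
Mul(Function('o')(-3, -3), Mul(-3, -2)) = Mul(3, Mul(-3, -2)) = Mul(3, 6) = 18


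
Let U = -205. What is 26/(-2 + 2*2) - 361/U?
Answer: 3026/205 ≈ 14.761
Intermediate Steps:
26/(-2 + 2*2) - 361/U = 26/(-2 + 2*2) - 361/(-205) = 26/(-2 + 4) - 361*(-1/205) = 26/2 + 361/205 = 26*(1/2) + 361/205 = 13 + 361/205 = 3026/205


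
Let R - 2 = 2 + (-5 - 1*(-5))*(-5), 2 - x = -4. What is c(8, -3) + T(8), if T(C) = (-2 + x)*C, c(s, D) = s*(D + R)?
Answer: 40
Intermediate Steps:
x = 6 (x = 2 - 1*(-4) = 2 + 4 = 6)
R = 4 (R = 2 + (2 + (-5 - 1*(-5))*(-5)) = 2 + (2 + (-5 + 5)*(-5)) = 2 + (2 + 0*(-5)) = 2 + (2 + 0) = 2 + 2 = 4)
c(s, D) = s*(4 + D) (c(s, D) = s*(D + 4) = s*(4 + D))
T(C) = 4*C (T(C) = (-2 + 6)*C = 4*C)
c(8, -3) + T(8) = 8*(4 - 3) + 4*8 = 8*1 + 32 = 8 + 32 = 40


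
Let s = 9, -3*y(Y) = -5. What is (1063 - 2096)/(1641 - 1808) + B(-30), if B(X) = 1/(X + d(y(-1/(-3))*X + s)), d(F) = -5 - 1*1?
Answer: 37021/6012 ≈ 6.1579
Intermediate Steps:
y(Y) = 5/3 (y(Y) = -⅓*(-5) = 5/3)
d(F) = -6 (d(F) = -5 - 1 = -6)
B(X) = 1/(-6 + X) (B(X) = 1/(X - 6) = 1/(-6 + X))
(1063 - 2096)/(1641 - 1808) + B(-30) = (1063 - 2096)/(1641 - 1808) + 1/(-6 - 30) = -1033/(-167) + 1/(-36) = -1033*(-1/167) - 1/36 = 1033/167 - 1/36 = 37021/6012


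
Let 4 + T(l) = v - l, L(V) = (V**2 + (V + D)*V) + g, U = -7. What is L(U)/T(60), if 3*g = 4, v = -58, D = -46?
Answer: -632/183 ≈ -3.4536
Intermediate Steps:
g = 4/3 (g = (1/3)*4 = 4/3 ≈ 1.3333)
L(V) = 4/3 + V**2 + V*(-46 + V) (L(V) = (V**2 + (V - 46)*V) + 4/3 = (V**2 + (-46 + V)*V) + 4/3 = (V**2 + V*(-46 + V)) + 4/3 = 4/3 + V**2 + V*(-46 + V))
T(l) = -62 - l (T(l) = -4 + (-58 - l) = -62 - l)
L(U)/T(60) = (4/3 - 46*(-7) + 2*(-7)**2)/(-62 - 1*60) = (4/3 + 322 + 2*49)/(-62 - 60) = (4/3 + 322 + 98)/(-122) = (1264/3)*(-1/122) = -632/183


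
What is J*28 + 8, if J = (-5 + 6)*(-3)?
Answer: -76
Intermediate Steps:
J = -3 (J = 1*(-3) = -3)
J*28 + 8 = -3*28 + 8 = -84 + 8 = -76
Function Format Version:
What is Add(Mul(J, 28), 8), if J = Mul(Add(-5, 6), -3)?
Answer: -76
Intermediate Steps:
J = -3 (J = Mul(1, -3) = -3)
Add(Mul(J, 28), 8) = Add(Mul(-3, 28), 8) = Add(-84, 8) = -76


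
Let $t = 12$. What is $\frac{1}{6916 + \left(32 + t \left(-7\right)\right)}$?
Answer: $\frac{1}{6864} \approx 0.00014569$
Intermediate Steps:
$\frac{1}{6916 + \left(32 + t \left(-7\right)\right)} = \frac{1}{6916 + \left(32 + 12 \left(-7\right)\right)} = \frac{1}{6916 + \left(32 - 84\right)} = \frac{1}{6916 - 52} = \frac{1}{6864}$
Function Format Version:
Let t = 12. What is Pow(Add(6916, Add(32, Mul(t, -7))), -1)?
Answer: Rational(1, 6864) ≈ 0.00014569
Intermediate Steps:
Pow(Add(6916, Add(32, Mul(t, -7))), -1) = Pow(Add(6916, Add(32, Mul(12, -7))), -1) = Pow(Add(6916, Add(32, -84)), -1) = Pow(Add(6916, -52), -1) = Pow(6864, -1) = Rational(1, 6864)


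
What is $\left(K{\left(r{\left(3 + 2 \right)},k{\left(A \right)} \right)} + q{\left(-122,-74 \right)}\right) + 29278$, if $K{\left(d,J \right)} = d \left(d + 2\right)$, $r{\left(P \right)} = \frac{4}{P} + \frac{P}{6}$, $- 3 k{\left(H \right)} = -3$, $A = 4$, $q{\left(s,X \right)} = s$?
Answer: $\frac{26245741}{900} \approx 29162.0$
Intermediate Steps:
$k{\left(H \right)} = 1$ ($k{\left(H \right)} = \left(- \frac{1}{3}\right) \left(-3\right) = 1$)
$r{\left(P \right)} = \frac{4}{P} + \frac{P}{6}$ ($r{\left(P \right)} = \frac{4}{P} + P \frac{1}{6} = \frac{4}{P} + \frac{P}{6}$)
$K{\left(d,J \right)} = d \left(2 + d\right)$
$\left(K{\left(r{\left(3 + 2 \right)},k{\left(A \right)} \right)} + q{\left(-122,-74 \right)}\right) + 29278 = \left(\left(\frac{4}{3 + 2} + \frac{3 + 2}{6}\right) \left(2 + \left(\frac{4}{3 + 2} + \frac{3 + 2}{6}\right)\right) - 122\right) + 29278 = \left(\left(\frac{4}{5} + \frac{1}{6} \cdot 5\right) \left(2 + \left(\frac{4}{5} + \frac{1}{6} \cdot 5\right)\right) - 122\right) + 29278 = \left(\left(4 \cdot \frac{1}{5} + \frac{5}{6}\right) \left(2 + \left(4 \cdot \frac{1}{5} + \frac{5}{6}\right)\right) - 122\right) + 29278 = \left(\left(\frac{4}{5} + \frac{5}{6}\right) \left(2 + \left(\frac{4}{5} + \frac{5}{6}\right)\right) - 122\right) + 29278 = \left(\frac{49 \left(2 + \frac{49}{30}\right)}{30} - 122\right) + 29278 = \left(\frac{49}{30} \cdot \frac{109}{30} - 122\right) + 29278 = \left(\frac{5341}{900} - 122\right) + 29278 = - \frac{104459}{900} + 29278 = \frac{26245741}{900}$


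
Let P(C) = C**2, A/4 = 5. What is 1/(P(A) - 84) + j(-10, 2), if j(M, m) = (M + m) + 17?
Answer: 2845/316 ≈ 9.0032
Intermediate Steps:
A = 20 (A = 4*5 = 20)
j(M, m) = 17 + M + m
1/(P(A) - 84) + j(-10, 2) = 1/(20**2 - 84) + (17 - 10 + 2) = 1/(400 - 84) + 9 = 1/316 + 9 = 2845/316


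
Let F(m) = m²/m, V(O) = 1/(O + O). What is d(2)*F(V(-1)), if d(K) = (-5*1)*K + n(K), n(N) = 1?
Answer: 9/2 ≈ 4.5000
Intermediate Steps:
V(O) = 1/(2*O)
F(m) = m
d(K) = 1 - 5*K (d(K) = (-5*1)*K + 1 = -5*K + 1 = 1 - 5*K)
d(2)*F(V(-1)) = (1 - 5*2)*((½)/(-1)) = (1 - 10)*((½)*(-1)) = -9*(-½) = 9/2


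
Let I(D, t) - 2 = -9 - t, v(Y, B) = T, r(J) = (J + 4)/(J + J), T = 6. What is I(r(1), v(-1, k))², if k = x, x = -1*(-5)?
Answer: 169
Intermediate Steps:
x = 5
k = 5
r(J) = (4 + J)/(2*J) (r(J) = (4 + J)/((2*J)) = (4 + J)*(1/(2*J)) = (4 + J)/(2*J))
v(Y, B) = 6
I(D, t) = -7 - t (I(D, t) = 2 + (-9 - t) = -7 - t)
I(r(1), v(-1, k))² = (-7 - 1*6)² = (-7 - 6)² = (-13)² = 169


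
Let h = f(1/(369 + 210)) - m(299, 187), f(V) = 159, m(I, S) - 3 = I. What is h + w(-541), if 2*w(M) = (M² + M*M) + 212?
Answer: 292644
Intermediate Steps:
m(I, S) = 3 + I
w(M) = 106 + M² (w(M) = ((M² + M*M) + 212)/2 = ((M² + M²) + 212)/2 = (2*M² + 212)/2 = (212 + 2*M²)/2 = 106 + M²)
h = -143 (h = 159 - (3 + 299) = 159 - 1*302 = 159 - 302 = -143)
h + w(-541) = -143 + (106 + (-541)²) = -143 + (106 + 292681) = -143 + 292787 = 292644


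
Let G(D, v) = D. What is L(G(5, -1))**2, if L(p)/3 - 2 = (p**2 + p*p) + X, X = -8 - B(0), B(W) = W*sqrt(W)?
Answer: 17424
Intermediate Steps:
B(W) = W**(3/2)
X = -8 (X = -8 - 0**(3/2) = -8 - 1*0 = -8 + 0 = -8)
L(p) = -18 + 6*p**2 (L(p) = 6 + 3*((p**2 + p*p) - 8) = 6 + 3*((p**2 + p**2) - 8) = 6 + 3*(2*p**2 - 8) = 6 + 3*(-8 + 2*p**2) = 6 + (-24 + 6*p**2) = -18 + 6*p**2)
L(G(5, -1))**2 = (-18 + 6*5**2)**2 = (-18 + 6*25)**2 = (-18 + 150)**2 = 132**2 = 17424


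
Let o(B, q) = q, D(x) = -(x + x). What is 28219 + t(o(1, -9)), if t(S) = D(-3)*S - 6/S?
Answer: 84497/3 ≈ 28166.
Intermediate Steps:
D(x) = -2*x
t(S) = -6/S + 6*S (t(S) = (-2*(-3))*S - 6/S = 6*S - 6/S = -6/S + 6*S)
28219 + t(o(1, -9)) = 28219 + (-6/(-9) + 6*(-9)) = 28219 + (-6*(-⅑) - 54) = 28219 + (⅔ - 54) = 28219 - 160/3 = 84497/3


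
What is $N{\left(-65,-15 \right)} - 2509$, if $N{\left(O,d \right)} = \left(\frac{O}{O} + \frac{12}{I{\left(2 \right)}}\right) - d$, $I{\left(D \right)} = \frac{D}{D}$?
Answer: $-2481$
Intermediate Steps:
$I{\left(D \right)} = 1$
$N{\left(O,d \right)} = 13 - d$ ($N{\left(O,d \right)} = \left(\frac{O}{O} + \frac{12}{1}\right) - d = \left(1 + 12 \cdot 1\right) - d = \left(1 + 12\right) - d = 13 - d$)
$N{\left(-65,-15 \right)} - 2509 = \left(13 - -15\right) - 2509 = \left(13 + 15\right) - 2509 = 28 - 2509 = -2481$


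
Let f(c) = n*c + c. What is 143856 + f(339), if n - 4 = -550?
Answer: -40899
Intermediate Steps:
n = -546 (n = 4 - 550 = -546)
f(c) = -545*c (f(c) = -546*c + c = -545*c)
143856 + f(339) = 143856 - 545*339 = 143856 - 184755 = -40899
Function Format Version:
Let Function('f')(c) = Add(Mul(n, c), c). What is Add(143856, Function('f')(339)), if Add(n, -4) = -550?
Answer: -40899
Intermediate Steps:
n = -546 (n = Add(4, -550) = -546)
Function('f')(c) = Mul(-545, c) (Function('f')(c) = Add(Mul(-546, c), c) = Mul(-545, c))
Add(143856, Function('f')(339)) = Add(143856, Mul(-545, 339)) = Add(143856, -184755) = -40899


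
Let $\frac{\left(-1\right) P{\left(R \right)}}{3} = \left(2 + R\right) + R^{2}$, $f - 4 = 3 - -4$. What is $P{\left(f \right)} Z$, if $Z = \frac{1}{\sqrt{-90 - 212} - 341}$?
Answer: $\frac{45694}{38861} + \frac{134 i \sqrt{302}}{38861} \approx 1.1758 + 0.059923 i$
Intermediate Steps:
$f = 11$ ($f = 4 + \left(3 - -4\right) = 4 + \left(3 + 4\right) = 4 + 7 = 11$)
$P{\left(R \right)} = -6 - 3 R - 3 R^{2}$ ($P{\left(R \right)} = - 3 \left(\left(2 + R\right) + R^{2}\right) = - 3 \left(2 + R + R^{2}\right) = -6 - 3 R - 3 R^{2}$)
$Z = \frac{1}{-341 + i \sqrt{302}}$ ($Z = \frac{1}{\sqrt{-302} - 341} = \frac{1}{i \sqrt{302} - 341} = \frac{1}{-341 + i \sqrt{302}} \approx -0.002925 - 0.00014906 i$)
$P{\left(f \right)} Z = \left(-6 - 33 - 3 \cdot 11^{2}\right) \left(- \frac{341}{116583} - \frac{i \sqrt{302}}{116583}\right) = \left(-6 - 33 - 363\right) \left(- \frac{341}{116583} - \frac{i \sqrt{302}}{116583}\right) = - 402 \left(- \frac{341}{116583} - \frac{i \sqrt{302}}{116583}\right) = \frac{45694}{38861} + \frac{134 i \sqrt{302}}{38861}$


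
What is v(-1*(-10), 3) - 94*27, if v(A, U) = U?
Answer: -2535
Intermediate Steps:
v(-1*(-10), 3) - 94*27 = 3 - 94*27 = 3 - 2538 = -2535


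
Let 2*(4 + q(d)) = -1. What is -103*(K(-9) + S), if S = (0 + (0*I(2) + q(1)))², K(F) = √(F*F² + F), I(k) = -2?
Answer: -8343/4 - 309*I*√82 ≈ -2085.8 - 2798.1*I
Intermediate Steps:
q(d) = -9/2 (q(d) = -4 + (½)*(-1) = -4 - ½ = -9/2)
K(F) = √(F + F³) (K(F) = √(F³ + F) = √(F + F³))
S = 81/4 (S = (0 + (0*(-2) - 9/2))² = (0 + (0 - 9/2))² = (0 - 9/2)² = (-9/2)² = 81/4 ≈ 20.250)
-103*(K(-9) + S) = -103*(√(-9 + (-9)³) + 81/4) = -103*(√(-9 - 729) + 81/4) = -103*(√(-738) + 81/4) = -103*(3*I*√82 + 81/4) = -103*(81/4 + 3*I*√82) = -8343/4 - 309*I*√82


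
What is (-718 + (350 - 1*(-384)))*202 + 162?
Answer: 3394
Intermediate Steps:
(-718 + (350 - 1*(-384)))*202 + 162 = (-718 + (350 + 384))*202 + 162 = (-718 + 734)*202 + 162 = 16*202 + 162 = 3232 + 162 = 3394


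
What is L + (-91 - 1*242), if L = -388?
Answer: -721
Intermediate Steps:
L + (-91 - 1*242) = -388 + (-91 - 1*242) = -388 + (-91 - 242) = -388 - 333 = -721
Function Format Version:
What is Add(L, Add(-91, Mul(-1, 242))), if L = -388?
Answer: -721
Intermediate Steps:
Add(L, Add(-91, Mul(-1, 242))) = Add(-388, Add(-91, Mul(-1, 242))) = Add(-388, Add(-91, -242)) = Add(-388, -333) = -721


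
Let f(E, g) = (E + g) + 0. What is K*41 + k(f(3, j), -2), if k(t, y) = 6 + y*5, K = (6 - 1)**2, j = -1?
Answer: 1021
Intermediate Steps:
f(E, g) = E + g
K = 25 (K = 5**2 = 25)
k(t, y) = 6 + 5*y
K*41 + k(f(3, j), -2) = 25*41 + (6 + 5*(-2)) = 1025 + (6 - 10) = 1025 - 4 = 1021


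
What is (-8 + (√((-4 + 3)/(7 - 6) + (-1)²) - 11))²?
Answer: 361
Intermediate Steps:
(-8 + (√((-4 + 3)/(7 - 6) + (-1)²) - 11))² = (-8 + (√(-1/1 + 1) - 11))² = (-8 + (√(-1*1 + 1) - 11))² = (-8 + (√(-1 + 1) - 11))² = (-8 + (√0 - 11))² = (-8 + (0 - 11))² = (-8 - 11)² = (-19)² = 361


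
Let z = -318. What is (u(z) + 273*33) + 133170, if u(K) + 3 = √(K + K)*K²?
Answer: 142176 + 202248*I*√159 ≈ 1.4218e+5 + 2.5503e+6*I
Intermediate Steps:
u(K) = -3 + √2*K^(5/2) (u(K) = -3 + √(K + K)*K² = -3 + √(2*K)*K² = -3 + (√2*√K)*K² = -3 + √2*K^(5/2))
(u(z) + 273*33) + 133170 = ((-3 + √2*(-318)^(5/2)) + 273*33) + 133170 = ((-3 + √2*(101124*I*√318)) + 9009) + 133170 = ((-3 + 202248*I*√159) + 9009) + 133170 = (9006 + 202248*I*√159) + 133170 = 142176 + 202248*I*√159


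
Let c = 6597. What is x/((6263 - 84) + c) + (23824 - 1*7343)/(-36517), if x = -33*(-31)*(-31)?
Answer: -1368624877/466541192 ≈ -2.9336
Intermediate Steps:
x = -31713 (x = 1023*(-31) = -31713)
x/((6263 - 84) + c) + (23824 - 1*7343)/(-36517) = -31713/((6263 - 84) + 6597) + (23824 - 1*7343)/(-36517) = -31713/(6179 + 6597) + (23824 - 7343)*(-1/36517) = -31713/12776 + 16481*(-1/36517) = -31713*1/12776 - 16481/36517 = -31713/12776 - 16481/36517 = -1368624877/466541192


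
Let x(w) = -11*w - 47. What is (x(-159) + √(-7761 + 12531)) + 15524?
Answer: 17226 + 3*√530 ≈ 17295.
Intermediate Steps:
x(w) = -47 - 11*w
(x(-159) + √(-7761 + 12531)) + 15524 = ((-47 - 11*(-159)) + √(-7761 + 12531)) + 15524 = ((-47 + 1749) + √4770) + 15524 = (1702 + 3*√530) + 15524 = 17226 + 3*√530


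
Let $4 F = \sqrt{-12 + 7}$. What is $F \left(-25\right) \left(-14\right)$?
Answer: $\frac{175 i \sqrt{5}}{2} \approx 195.66 i$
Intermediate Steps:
$F = \frac{i \sqrt{5}}{4}$ ($F = \frac{\sqrt{-12 + 7}}{4} = \frac{\sqrt{-5}}{4} = \frac{i \sqrt{5}}{4} \approx 0.55902 i$)
$F \left(-25\right) \left(-14\right) = \frac{i \sqrt{5}}{4} \left(-25\right) \left(-14\right) = - \frac{25 i \sqrt{5}}{4} \left(-14\right) = \frac{175 i \sqrt{5}}{2}$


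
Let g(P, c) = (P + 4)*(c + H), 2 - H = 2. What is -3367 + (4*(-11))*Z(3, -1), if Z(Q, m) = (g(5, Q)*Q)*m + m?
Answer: 241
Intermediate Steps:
H = 0 (H = 2 - 1*2 = 2 - 2 = 0)
g(P, c) = c*(4 + P) (g(P, c) = (P + 4)*(c + 0) = (4 + P)*c = c*(4 + P))
Z(Q, m) = m + 9*m*Q**2 (Z(Q, m) = ((Q*(4 + 5))*Q)*m + m = ((Q*9)*Q)*m + m = ((9*Q)*Q)*m + m = (9*Q**2)*m + m = 9*m*Q**2 + m = m + 9*m*Q**2)
-3367 + (4*(-11))*Z(3, -1) = -3367 + (4*(-11))*(-(1 + 9*3**2)) = -3367 - (-44)*(1 + 9*9) = -3367 - (-44)*(1 + 81) = -3367 - (-44)*82 = -3367 - 44*(-82) = -3367 + 3608 = 241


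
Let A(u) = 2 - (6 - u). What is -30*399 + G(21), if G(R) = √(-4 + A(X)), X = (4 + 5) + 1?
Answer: -11970 + √2 ≈ -11969.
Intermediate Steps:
X = 10 (X = 9 + 1 = 10)
A(u) = -4 + u (A(u) = 2 + (-6 + u) = -4 + u)
G(R) = √2 (G(R) = √(-4 + (-4 + 10)) = √(-4 + 6) = √2)
-30*399 + G(21) = -30*399 + √2 = -11970 + √2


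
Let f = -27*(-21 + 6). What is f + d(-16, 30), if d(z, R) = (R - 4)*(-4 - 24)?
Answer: -323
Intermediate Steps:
d(z, R) = 112 - 28*R (d(z, R) = (-4 + R)*(-28) = 112 - 28*R)
f = 405 (f = -27*(-15) = 405)
f + d(-16, 30) = 405 + (112 - 28*30) = 405 + (112 - 840) = 405 - 728 = -323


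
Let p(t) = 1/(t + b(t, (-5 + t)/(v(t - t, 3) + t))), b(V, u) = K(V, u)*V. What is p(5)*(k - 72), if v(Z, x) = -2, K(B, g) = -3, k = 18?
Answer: 27/5 ≈ 5.4000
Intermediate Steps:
b(V, u) = -3*V
p(t) = -1/(2*t) (p(t) = 1/(t - 3*t) = 1/(-2*t) = -1/(2*t))
p(5)*(k - 72) = (-½/5)*(18 - 72) = -½*⅕*(-54) = -⅒*(-54) = 27/5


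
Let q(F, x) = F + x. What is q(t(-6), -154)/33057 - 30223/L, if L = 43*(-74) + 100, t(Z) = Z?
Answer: 998588591/101881674 ≈ 9.8015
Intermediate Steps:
L = -3082 (L = -3182 + 100 = -3082)
q(t(-6), -154)/33057 - 30223/L = (-6 - 154)/33057 - 30223/(-3082) = -160*1/33057 - 30223*(-1/3082) = -160/33057 + 30223/3082 = 998588591/101881674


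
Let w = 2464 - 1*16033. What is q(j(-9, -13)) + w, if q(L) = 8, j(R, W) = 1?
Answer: -13561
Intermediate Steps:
w = -13569 (w = 2464 - 16033 = -13569)
q(j(-9, -13)) + w = 8 - 13569 = -13561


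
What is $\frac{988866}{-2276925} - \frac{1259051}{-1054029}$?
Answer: $\frac{608157085687}{799981660275} \approx 0.76021$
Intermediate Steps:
$\frac{988866}{-2276925} - \frac{1259051}{-1054029} = 988866 \left(- \frac{1}{2276925}\right) - - \frac{1259051}{1054029} = - \frac{329622}{758975} + \frac{1259051}{1054029} = \frac{608157085687}{799981660275}$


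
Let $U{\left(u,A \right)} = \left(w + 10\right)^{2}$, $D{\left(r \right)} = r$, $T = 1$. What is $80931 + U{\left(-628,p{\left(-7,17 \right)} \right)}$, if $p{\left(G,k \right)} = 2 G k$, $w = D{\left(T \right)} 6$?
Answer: $81187$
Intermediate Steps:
$w = 6$ ($w = 1 \cdot 6 = 6$)
$p{\left(G,k \right)} = 2 G k$
$U{\left(u,A \right)} = 256$ ($U{\left(u,A \right)} = \left(6 + 10\right)^{2} = 16^{2} = 256$)
$80931 + U{\left(-628,p{\left(-7,17 \right)} \right)} = 80931 + 256 = 81187$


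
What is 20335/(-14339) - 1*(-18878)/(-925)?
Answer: -289501517/13263575 ≈ -21.827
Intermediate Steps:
20335/(-14339) - 1*(-18878)/(-925) = 20335*(-1/14339) + 18878*(-1/925) = -20335/14339 - 18878/925 = -289501517/13263575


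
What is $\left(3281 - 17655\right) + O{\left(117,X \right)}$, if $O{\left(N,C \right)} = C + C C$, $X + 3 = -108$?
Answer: $-2164$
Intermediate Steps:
$X = -111$ ($X = -3 - 108 = -111$)
$O{\left(N,C \right)} = C + C^{2}$
$\left(3281 - 17655\right) + O{\left(117,X \right)} = \left(3281 - 17655\right) - 111 \left(1 - 111\right) = \left(3281 - 17655\right) - -12210 = -14374 + 12210 = -2164$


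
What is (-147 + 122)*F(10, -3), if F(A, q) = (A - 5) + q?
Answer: -50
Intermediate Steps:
F(A, q) = -5 + A + q (F(A, q) = (-5 + A) + q = -5 + A + q)
(-147 + 122)*F(10, -3) = (-147 + 122)*(-5 + 10 - 3) = -25*2 = -50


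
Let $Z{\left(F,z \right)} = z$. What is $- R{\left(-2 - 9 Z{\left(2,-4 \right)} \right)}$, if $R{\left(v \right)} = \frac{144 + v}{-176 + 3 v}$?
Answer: $\frac{89}{37} \approx 2.4054$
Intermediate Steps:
$R{\left(v \right)} = \frac{144 + v}{-176 + 3 v}$
$- R{\left(-2 - 9 Z{\left(2,-4 \right)} \right)} = - \frac{144 - -34}{-176 + 3 \left(-2 - -36\right)} = - \frac{144 + \left(-2 + 36\right)}{-176 + 3 \left(-2 + 36\right)} = - \frac{144 + 34}{-176 + 3 \cdot 34} = - \frac{178}{-176 + 102} = - \frac{178}{-74} = - \frac{\left(-1\right) 178}{74} = \left(-1\right) \left(- \frac{89}{37}\right) = \frac{89}{37}$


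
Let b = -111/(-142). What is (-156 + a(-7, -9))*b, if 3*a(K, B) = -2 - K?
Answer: -17131/142 ≈ -120.64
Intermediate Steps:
a(K, B) = -⅔ - K/3 (a(K, B) = (-2 - K)/3 = -⅔ - K/3)
b = 111/142 (b = -111*(-1/142) = 111/142 ≈ 0.78169)
(-156 + a(-7, -9))*b = (-156 + (-⅔ - ⅓*(-7)))*(111/142) = (-156 + (-⅔ + 7/3))*(111/142) = (-156 + 5/3)*(111/142) = -463/3*111/142 = -17131/142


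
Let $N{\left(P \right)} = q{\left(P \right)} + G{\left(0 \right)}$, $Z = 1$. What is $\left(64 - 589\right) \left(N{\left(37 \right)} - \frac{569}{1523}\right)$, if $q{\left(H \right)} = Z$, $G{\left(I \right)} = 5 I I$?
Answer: $- \frac{500850}{1523} \approx -328.86$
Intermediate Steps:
$G{\left(I \right)} = 5 I^{2}$
$q{\left(H \right)} = 1$
$N{\left(P \right)} = 1$ ($N{\left(P \right)} = 1 + 5 \cdot 0^{2} = 1 + 5 \cdot 0 = 1 + 0 = 1$)
$\left(64 - 589\right) \left(N{\left(37 \right)} - \frac{569}{1523}\right) = \left(64 - 589\right) \left(1 - \frac{569}{1523}\right) = - 525 \left(1 - \frac{569}{1523}\right) = \left(-525\right) \frac{954}{1523} = - \frac{500850}{1523}$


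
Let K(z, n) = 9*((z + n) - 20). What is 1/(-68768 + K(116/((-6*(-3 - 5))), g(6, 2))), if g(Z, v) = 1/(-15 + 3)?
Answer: -1/68927 ≈ -1.4508e-5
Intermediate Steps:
g(Z, v) = -1/12 (g(Z, v) = 1/(-12) = -1/12)
K(z, n) = -180 + 9*n + 9*z (K(z, n) = 9*((n + z) - 20) = 9*(-20 + n + z) = -180 + 9*n + 9*z)
1/(-68768 + K(116/((-6*(-3 - 5))), g(6, 2))) = 1/(-68768 + (-180 + 9*(-1/12) + 9*(116/((-6*(-3 - 5)))))) = 1/(-68768 + (-180 - ¾ + 9*(116/((-6*(-8)))))) = 1/(-68768 + (-180 - ¾ + 9*(116/48))) = 1/(-68768 + (-180 - ¾ + 9*(116*(1/48)))) = 1/(-68768 + (-180 - ¾ + 9*(29/12))) = 1/(-68768 + (-180 - ¾ + 87/4)) = 1/(-68768 - 159) = 1/(-68927) = -1/68927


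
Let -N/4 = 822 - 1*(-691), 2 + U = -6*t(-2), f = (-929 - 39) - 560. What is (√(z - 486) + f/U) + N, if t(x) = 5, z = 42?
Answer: -24017/4 + 2*I*√111 ≈ -6004.3 + 21.071*I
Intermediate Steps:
f = -1528 (f = -968 - 560 = -1528)
U = -32 (U = -2 - 6*5 = -2 - 30 = -32)
N = -6052 (N = -4*(822 - 1*(-691)) = -4*(822 + 691) = -4*1513 = -6052)
(√(z - 486) + f/U) + N = (√(42 - 486) - 1528/(-32)) - 6052 = (√(-444) - 1528*(-1/32)) - 6052 = (2*I*√111 + 191/4) - 6052 = (191/4 + 2*I*√111) - 6052 = -24017/4 + 2*I*√111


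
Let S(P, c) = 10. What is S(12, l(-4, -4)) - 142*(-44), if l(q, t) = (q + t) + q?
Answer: 6258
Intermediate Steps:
l(q, t) = t + 2*q
S(12, l(-4, -4)) - 142*(-44) = 10 - 142*(-44) = 10 + 6248 = 6258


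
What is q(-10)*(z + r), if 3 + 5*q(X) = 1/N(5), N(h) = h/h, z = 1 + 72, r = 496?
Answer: -1138/5 ≈ -227.60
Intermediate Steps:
z = 73
N(h) = 1
q(X) = -2/5 (q(X) = -3/5 + (1/5)/1 = -3/5 + (1/5)*1 = -3/5 + 1/5 = -2/5)
q(-10)*(z + r) = -2*(73 + 496)/5 = -2/5*569 = -1138/5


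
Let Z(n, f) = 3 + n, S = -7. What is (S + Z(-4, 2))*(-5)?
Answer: 40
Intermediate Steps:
(S + Z(-4, 2))*(-5) = (-7 + (3 - 4))*(-5) = (-7 - 1)*(-5) = -8*(-5) = 40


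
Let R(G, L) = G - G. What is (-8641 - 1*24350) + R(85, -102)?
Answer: -32991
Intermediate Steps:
R(G, L) = 0
(-8641 - 1*24350) + R(85, -102) = (-8641 - 1*24350) + 0 = (-8641 - 24350) + 0 = -32991 + 0 = -32991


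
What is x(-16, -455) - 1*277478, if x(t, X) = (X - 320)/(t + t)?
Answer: -8878521/32 ≈ -2.7745e+5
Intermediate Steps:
x(t, X) = (-320 + X)/(2*t) (x(t, X) = (-320 + X)/((2*t)) = (-320 + X)*(1/(2*t)) = (-320 + X)/(2*t))
x(-16, -455) - 1*277478 = (1/2)*(-320 - 455)/(-16) - 1*277478 = (1/2)*(-1/16)*(-775) - 277478 = 775/32 - 277478 = -8878521/32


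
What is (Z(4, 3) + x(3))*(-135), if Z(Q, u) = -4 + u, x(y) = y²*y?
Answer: -3510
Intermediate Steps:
x(y) = y³
(Z(4, 3) + x(3))*(-135) = ((-4 + 3) + 3³)*(-135) = (-1 + 27)*(-135) = 26*(-135) = -3510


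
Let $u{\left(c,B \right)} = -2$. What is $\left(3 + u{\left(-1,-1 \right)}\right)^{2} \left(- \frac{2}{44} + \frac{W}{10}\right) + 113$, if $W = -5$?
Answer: $\frac{1237}{11} \approx 112.45$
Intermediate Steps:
$\left(3 + u{\left(-1,-1 \right)}\right)^{2} \left(- \frac{2}{44} + \frac{W}{10}\right) + 113 = \left(3 - 2\right)^{2} \left(- \frac{2}{44} - \frac{5}{10}\right) + 113 = 1^{2} \left(\left(-2\right) \frac{1}{44} - \frac{1}{2}\right) + 113 = 1 \left(- \frac{1}{22} - \frac{1}{2}\right) + 113 = 1 \left(- \frac{6}{11}\right) + 113 = - \frac{6}{11} + 113 = \frac{1237}{11}$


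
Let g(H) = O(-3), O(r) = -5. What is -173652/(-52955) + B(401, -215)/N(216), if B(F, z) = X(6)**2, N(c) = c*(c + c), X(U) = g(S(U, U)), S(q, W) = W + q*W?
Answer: 16205139299/4941336960 ≈ 3.2795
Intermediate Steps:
S(q, W) = W + W*q
g(H) = -5
X(U) = -5
N(c) = 2*c**2 (N(c) = c*(2*c) = 2*c**2)
B(F, z) = 25 (B(F, z) = (-5)**2 = 25)
-173652/(-52955) + B(401, -215)/N(216) = -173652/(-52955) + 25/((2*216**2)) = -173652*(-1/52955) + 25/((2*46656)) = 173652/52955 + 25/93312 = 16205139299/4941336960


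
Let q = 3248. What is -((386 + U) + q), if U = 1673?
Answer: -5307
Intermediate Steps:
-((386 + U) + q) = -((386 + 1673) + 3248) = -(2059 + 3248) = -1*5307 = -5307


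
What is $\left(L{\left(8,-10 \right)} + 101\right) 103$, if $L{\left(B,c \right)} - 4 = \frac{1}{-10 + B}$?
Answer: $\frac{21527}{2} \approx 10764.0$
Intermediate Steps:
$L{\left(B,c \right)} = 4 + \frac{1}{-10 + B}$
$\left(L{\left(8,-10 \right)} + 101\right) 103 = \left(\frac{-39 + 4 \cdot 8}{-10 + 8} + 101\right) 103 = \left(\frac{-39 + 32}{-2} + 101\right) 103 = \left(\left(- \frac{1}{2}\right) \left(-7\right) + 101\right) 103 = \left(\frac{7}{2} + 101\right) 103 = \frac{209}{2} \cdot 103 = \frac{21527}{2}$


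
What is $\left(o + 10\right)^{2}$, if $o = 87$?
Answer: $9409$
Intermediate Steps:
$\left(o + 10\right)^{2} = \left(87 + 10\right)^{2} = 97^{2} = 9409$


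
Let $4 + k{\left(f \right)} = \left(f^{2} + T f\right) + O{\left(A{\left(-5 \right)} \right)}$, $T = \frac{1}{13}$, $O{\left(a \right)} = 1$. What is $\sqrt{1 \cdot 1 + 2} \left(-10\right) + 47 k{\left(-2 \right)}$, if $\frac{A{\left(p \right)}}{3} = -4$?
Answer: $\frac{517}{13} - 10 \sqrt{3} \approx 22.449$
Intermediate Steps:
$A{\left(p \right)} = -12$ ($A{\left(p \right)} = 3 \left(-4\right) = -12$)
$T = \frac{1}{13} \approx 0.076923$
$k{\left(f \right)} = -3 + f^{2} + \frac{f}{13}$ ($k{\left(f \right)} = -4 + \left(\left(f^{2} + \frac{f}{13}\right) + 1\right) = -4 + \left(1 + f^{2} + \frac{f}{13}\right) = -3 + f^{2} + \frac{f}{13}$)
$\sqrt{1 \cdot 1 + 2} \left(-10\right) + 47 k{\left(-2 \right)} = \sqrt{1 \cdot 1 + 2} \left(-10\right) + 47 \left(-3 + \left(-2\right)^{2} + \frac{1}{13} \left(-2\right)\right) = \sqrt{1 + 2} \left(-10\right) + 47 \left(-3 + 4 - \frac{2}{13}\right) = \sqrt{3} \left(-10\right) + 47 \cdot \frac{11}{13} = - 10 \sqrt{3} + \frac{517}{13} = \frac{517}{13} - 10 \sqrt{3}$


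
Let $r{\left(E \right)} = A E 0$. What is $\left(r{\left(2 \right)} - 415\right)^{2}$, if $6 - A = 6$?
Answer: $172225$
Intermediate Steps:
$A = 0$ ($A = 6 - 6 = 0$)
$r{\left(E \right)} = 0$ ($r{\left(E \right)} = 0 E 0 = 0 \cdot 0 = 0$)
$\left(r{\left(2 \right)} - 415\right)^{2} = \left(0 - 415\right)^{2} = \left(-415\right)^{2} = 172225$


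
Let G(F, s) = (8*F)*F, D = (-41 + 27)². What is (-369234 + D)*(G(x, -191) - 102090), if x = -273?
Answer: -182357175396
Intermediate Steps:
D = 196 (D = (-14)² = 196)
G(F, s) = 8*F²
(-369234 + D)*(G(x, -191) - 102090) = (-369234 + 196)*(8*(-273)² - 102090) = -369038*(8*74529 - 102090) = -369038*(596232 - 102090) = -369038*494142 = -182357175396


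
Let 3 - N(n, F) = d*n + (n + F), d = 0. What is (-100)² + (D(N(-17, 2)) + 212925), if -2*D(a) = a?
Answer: 222916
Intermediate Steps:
N(n, F) = 3 - F - n (N(n, F) = 3 - (0*n + (n + F)) = 3 - (0 + (F + n)) = 3 - (F + n) = 3 + (-F - n) = 3 - F - n)
D(a) = -a/2
(-100)² + (D(N(-17, 2)) + 212925) = (-100)² + (-(3 - 1*2 - 1*(-17))/2 + 212925) = 10000 + (-(3 - 2 + 17)/2 + 212925) = 10000 + (-½*18 + 212925) = 10000 + (-9 + 212925) = 10000 + 212916 = 222916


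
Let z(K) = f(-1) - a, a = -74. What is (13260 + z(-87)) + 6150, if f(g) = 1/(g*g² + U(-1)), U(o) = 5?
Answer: 77937/4 ≈ 19484.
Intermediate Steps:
f(g) = 1/(5 + g³) (f(g) = 1/(g*g² + 5) = 1/(g³ + 5) = 1/(5 + g³))
z(K) = 297/4 (z(K) = 1/(5 + (-1)³) - 1*(-74) = 1/(5 - 1) + 74 = 1/4 + 74 = ¼ + 74 = 297/4)
(13260 + z(-87)) + 6150 = (13260 + 297/4) + 6150 = 53337/4 + 6150 = 77937/4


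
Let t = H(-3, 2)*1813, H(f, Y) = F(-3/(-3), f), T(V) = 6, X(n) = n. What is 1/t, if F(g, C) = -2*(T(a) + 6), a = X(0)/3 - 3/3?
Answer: -1/43512 ≈ -2.2982e-5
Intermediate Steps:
a = -1 (a = 0/3 - 3/3 = 0*(1/3) - 3*1/3 = 0 - 1 = -1)
F(g, C) = -24 (F(g, C) = -2*(6 + 6) = -2*12 = -24)
H(f, Y) = -24
t = -43512 (t = -24*1813 = -43512)
1/t = 1/(-43512) = -1/43512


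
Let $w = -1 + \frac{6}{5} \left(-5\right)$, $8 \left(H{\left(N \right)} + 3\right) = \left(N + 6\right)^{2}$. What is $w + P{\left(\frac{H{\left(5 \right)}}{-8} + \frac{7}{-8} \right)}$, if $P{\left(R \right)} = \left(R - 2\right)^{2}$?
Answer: $\frac{50289}{4096} \approx 12.278$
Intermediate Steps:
$H{\left(N \right)} = -3 + \frac{\left(6 + N\right)^{2}}{8}$ ($H{\left(N \right)} = -3 + \frac{\left(N + 6\right)^{2}}{8} = -3 + \frac{\left(6 + N\right)^{2}}{8}$)
$P{\left(R \right)} = \left(-2 + R\right)^{2}$
$w = -7$ ($w = -1 + 6 \cdot \frac{1}{5} \left(-5\right) = -1 + \frac{6}{5} \left(-5\right) = -1 - 6 = -7$)
$w + P{\left(\frac{H{\left(5 \right)}}{-8} + \frac{7}{-8} \right)} = -7 + \left(-2 + \left(\frac{-3 + \frac{\left(6 + 5\right)^{2}}{8}}{-8} + \frac{7}{-8}\right)\right)^{2} = -7 + \left(-2 + \left(\left(-3 + \frac{11^{2}}{8}\right) \left(- \frac{1}{8}\right) + 7 \left(- \frac{1}{8}\right)\right)\right)^{2} = -7 + \left(-2 + \left(\left(-3 + \frac{1}{8} \cdot 121\right) \left(- \frac{1}{8}\right) - \frac{7}{8}\right)\right)^{2} = -7 + \left(-2 + \left(\left(-3 + \frac{121}{8}\right) \left(- \frac{1}{8}\right) - \frac{7}{8}\right)\right)^{2} = -7 + \left(-2 + \left(\frac{97}{8} \left(- \frac{1}{8}\right) - \frac{7}{8}\right)\right)^{2} = -7 + \left(-2 - \frac{153}{64}\right)^{2} = -7 + \left(- \frac{281}{64}\right)^{2} = -7 + \frac{78961}{4096} = \frac{50289}{4096}$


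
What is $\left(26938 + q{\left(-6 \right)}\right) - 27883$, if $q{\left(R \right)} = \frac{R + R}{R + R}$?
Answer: $-944$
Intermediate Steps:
$q{\left(R \right)} = 1$ ($q{\left(R \right)} = \frac{2 R}{2 R} = 2 R \frac{1}{2 R} = 1$)
$\left(26938 + q{\left(-6 \right)}\right) - 27883 = \left(26938 + 1\right) - 27883 = 26939 - 27883 = -944$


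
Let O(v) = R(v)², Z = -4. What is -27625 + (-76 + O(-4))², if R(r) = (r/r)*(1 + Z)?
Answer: -23136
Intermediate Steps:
R(r) = -3 (R(r) = (r/r)*(1 - 4) = 1*(-3) = -3)
O(v) = 9 (O(v) = (-3)² = 9)
-27625 + (-76 + O(-4))² = -27625 + (-76 + 9)² = -27625 + (-67)² = -27625 + 4489 = -23136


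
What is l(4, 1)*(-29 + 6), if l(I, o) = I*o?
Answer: -92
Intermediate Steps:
l(4, 1)*(-29 + 6) = (4*1)*(-29 + 6) = 4*(-23) = -92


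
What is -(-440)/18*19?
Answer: 4180/9 ≈ 464.44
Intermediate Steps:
-(-440)/18*19 = -20*(-11/9)*19 = (220/9)*19 = 4180/9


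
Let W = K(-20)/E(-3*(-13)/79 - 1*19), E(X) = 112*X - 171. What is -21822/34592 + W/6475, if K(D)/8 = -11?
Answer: -12522578210633/19850847074800 ≈ -0.63083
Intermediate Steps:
K(D) = -88 (K(D) = 8*(-11) = -88)
E(X) = -171 + 112*X
W = 6952/177253 (W = -88/(-171 + 112*(-3*(-13)/79 - 1*19)) = -88/(-171 + 112*(39*(1/79) - 19)) = -88/(-171 + 112*(39/79 - 19)) = -88/(-171 + 112*(-1462/79)) = -88/(-171 - 163744/79) = -88/(-177253/79) = -88*(-79/177253) = 6952/177253 ≈ 0.039221)
-21822/34592 + W/6475 = -21822/34592 + (6952/177253)/6475 = -21822*1/34592 + (6952/177253)*(1/6475) = -10911/17296 + 6952/1147713175 = -12522578210633/19850847074800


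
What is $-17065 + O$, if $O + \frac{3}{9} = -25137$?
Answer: $- \frac{126607}{3} \approx -42202.0$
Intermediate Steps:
$O = - \frac{75412}{3}$ ($O = - \frac{1}{3} - 25137 = - \frac{75412}{3} \approx -25137.0$)
$-17065 + O = -17065 - \frac{75412}{3} = - \frac{126607}{3}$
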